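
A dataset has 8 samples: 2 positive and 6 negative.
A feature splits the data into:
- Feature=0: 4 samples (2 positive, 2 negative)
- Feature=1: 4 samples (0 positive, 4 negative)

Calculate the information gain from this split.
0.3113 bits

Information Gain = H(Y) - H(Y|Feature)

Before split:
P(positive) = 2/8 = 0.2500
H(Y) = 0.8113 bits

After split:
Feature=0: H = 1.0000 bits (weight = 4/8)
Feature=1: H = 0.0000 bits (weight = 4/8)
H(Y|Feature) = (4/8)×1.0000 + (4/8)×0.0000 = 0.5000 bits

Information Gain = 0.8113 - 0.5000 = 0.3113 bits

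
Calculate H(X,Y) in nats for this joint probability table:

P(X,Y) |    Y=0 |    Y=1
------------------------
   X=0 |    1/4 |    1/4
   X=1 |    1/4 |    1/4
1.3863 nats

Joint entropy is H(X,Y) = -Σ_{x,y} p(x,y) log p(x,y).

Summing over all non-zero entries:
H(X,Y) = -[1/4·log_e(1/4) + 1/4·log_e(1/4) + 1/4·log_e(1/4) + 1/4·log_e(1/4)]
H(X,Y) = 1.3863 nats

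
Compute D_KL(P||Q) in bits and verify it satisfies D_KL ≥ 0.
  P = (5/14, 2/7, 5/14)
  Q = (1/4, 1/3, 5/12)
0.0408 bits

KL divergence satisfies the Gibbs inequality: D_KL(P||Q) ≥ 0 for all distributions P, Q.

D_KL(P||Q) = Σ p(x) log(p(x)/q(x))
Term by term:
  x=0: 5/14 × log_2[(5/14)/(1/4)] = 0.1838
  x=1: 2/7 × log_2[(2/7)/(1/3)] = -0.0635
  x=2: 5/14 × log_2[(5/14)/(5/12)] = -0.0794
D_KL(P||Q) = 0.0408 bits

D_KL(P||Q) = 0.0408 ≥ 0 ✓

This non-negativity is a fundamental property: relative entropy cannot be negative because it measures how different Q is from P.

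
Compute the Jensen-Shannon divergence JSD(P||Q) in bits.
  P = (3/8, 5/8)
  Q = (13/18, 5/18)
0.0898 bits

Jensen-Shannon divergence is:
JSD(P||Q) = 0.5 × D_KL(P||M) + 0.5 × D_KL(Q||M)
where M = 0.5 × (P + Q) is the mixture distribution.

M = 0.5 × (3/8, 5/8) + 0.5 × (13/18, 5/18) = (0.548611, 0.451389)

D_KL(P||M) = 0.0876 bits
D_KL(Q||M) = 0.0919 bits

JSD(P||Q) = 0.5 × 0.0876 + 0.5 × 0.0919 = 0.0898 bits

Unlike KL divergence, JSD is symmetric and bounded: 0 ≤ JSD ≤ log(2).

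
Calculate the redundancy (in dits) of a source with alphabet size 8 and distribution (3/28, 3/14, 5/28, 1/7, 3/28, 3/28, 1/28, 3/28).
0.0380 dits

Redundancy measures how far a source is from maximum entropy:
R = H_max - H(X)

Maximum entropy for 8 symbols: H_max = log_10(8) = 0.9031 dits
Actual entropy: H(X) = 0.8651 dits
Redundancy: R = 0.9031 - 0.8651 = 0.0380 dits

This redundancy represents potential for compression: the source could be compressed by 0.0380 dits per symbol.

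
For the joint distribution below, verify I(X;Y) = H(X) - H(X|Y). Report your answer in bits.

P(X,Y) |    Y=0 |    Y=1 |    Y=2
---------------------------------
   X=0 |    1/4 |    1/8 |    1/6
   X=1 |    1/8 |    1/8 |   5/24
I(X;Y) = 0.0290 bits

Mutual information has multiple equivalent forms:
- I(X;Y) = H(X) - H(X|Y)
- I(X;Y) = H(Y) - H(Y|X)
- I(X;Y) = H(X) + H(Y) - H(X,Y)

Computing all quantities:
H(X) = 0.9950, H(Y) = 1.5613, H(X,Y) = 2.5273
H(X|Y) = 0.9660, H(Y|X) = 1.5323

Verification:
H(X) - H(X|Y) = 0.9950 - 0.9660 = 0.0290
H(Y) - H(Y|X) = 1.5613 - 1.5323 = 0.0290
H(X) + H(Y) - H(X,Y) = 0.9950 + 1.5613 - 2.5273 = 0.0290

All forms give I(X;Y) = 0.0290 bits. ✓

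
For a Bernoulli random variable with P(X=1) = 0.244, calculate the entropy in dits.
0.2413 dits

The binary entropy function is:
H(p) = -p log(p) - (1-p) log(1-p)

H(0.244) = -0.244 × log_10(0.244) - 0.756 × log_10(0.756)
H(0.244) = 0.2413 dits

Note: Binary entropy is maximized at p=0.5 (H=1 bit) and minimized at p=0 or p=1 (H=0).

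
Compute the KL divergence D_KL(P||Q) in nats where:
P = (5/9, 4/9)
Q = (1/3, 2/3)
0.1036 nats

KL divergence: D_KL(P||Q) = Σ p(x) log(p(x)/q(x))

Computing term by term:
  x=0: 5/9 × log_e[(5/9)/(1/3)] = 5/9 × 0.5108 = 0.2838
  x=1: 4/9 × log_e[(4/9)/(2/3)] = 4/9 × -0.4055 = -0.1802

D_KL(P||Q) = 0.1036 nats

Note: KL divergence is always non-negative and equals 0 iff P = Q.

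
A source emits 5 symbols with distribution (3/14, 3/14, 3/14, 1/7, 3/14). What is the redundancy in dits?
0.0048 dits

Redundancy measures how far a source is from maximum entropy:
R = H_max - H(X)

Maximum entropy for 5 symbols: H_max = log_10(5) = 0.6990 dits
Actual entropy: H(X) = 0.6942 dits
Redundancy: R = 0.6990 - 0.6942 = 0.0048 dits

This redundancy represents potential for compression: the source could be compressed by 0.0048 dits per symbol.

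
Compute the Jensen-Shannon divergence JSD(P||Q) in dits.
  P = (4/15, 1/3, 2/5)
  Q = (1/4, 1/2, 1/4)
0.0075 dits

Jensen-Shannon divergence is:
JSD(P||Q) = 0.5 × D_KL(P||M) + 0.5 × D_KL(Q||M)
where M = 0.5 × (P + Q) is the mixture distribution.

M = 0.5 × (4/15, 1/3, 2/5) + 0.5 × (1/4, 1/2, 1/4) = (0.258333, 5/12, 13/40)

D_KL(P||M) = 0.0074 dits
D_KL(Q||M) = 0.0075 dits

JSD(P||Q) = 0.5 × 0.0074 + 0.5 × 0.0075 = 0.0075 dits

Unlike KL divergence, JSD is symmetric and bounded: 0 ≤ JSD ≤ log(2).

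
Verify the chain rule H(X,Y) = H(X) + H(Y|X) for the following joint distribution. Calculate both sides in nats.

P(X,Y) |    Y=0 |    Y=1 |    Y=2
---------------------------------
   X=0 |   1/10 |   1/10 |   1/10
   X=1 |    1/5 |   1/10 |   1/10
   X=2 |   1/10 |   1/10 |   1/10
H(X,Y) = 2.1640, H(X) = 1.0889, H(Y|X) = 1.0751 (all in nats)

Chain rule: H(X,Y) = H(X) + H(Y|X)

Left side — joint entropy directly:
H(X,Y) = -Σ p(x,y) log p(x,y) = 2.1640 nats

Right side — compute H(Y|X) from the conditional distributions:
P(X) = (3/10, 2/5, 3/10), so H(X) = 1.0889 nats
H(Y|X) = Σ_x P(X=x) · H(Y|X=x):
  P(Y|X=0) = (1/3, 1/3, 1/3), H(Y|X=0) = 1.0986, weight P(X=0) = 3/10
  P(Y|X=1) = (1/2, 1/4, 1/4), H(Y|X=1) = 1.0397, weight P(X=1) = 2/5
  P(Y|X=2) = (1/3, 1/3, 1/3), H(Y|X=2) = 1.0986, weight P(X=2) = 3/10
H(Y|X) = 1.0751 nats

H(X) + H(Y|X) = 1.0889 + 1.0751 = 2.1640 nats

Both sides equal 2.1640 nats. ✓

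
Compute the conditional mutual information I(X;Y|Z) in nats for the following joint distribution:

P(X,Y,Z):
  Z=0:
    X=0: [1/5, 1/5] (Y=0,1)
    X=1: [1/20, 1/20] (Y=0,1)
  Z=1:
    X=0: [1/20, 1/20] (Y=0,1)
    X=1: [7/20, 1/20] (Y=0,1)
0.0302 nats

Conditional mutual information: I(X;Y|Z) = H(X|Z) + H(Y|Z) - H(X,Y|Z)

H(Z) = 0.6931
H(X,Z) = 1.1935 → H(X|Z) = 0.5004
H(Y,Z) = 1.2899 → H(Y|Z) = 0.5968
H(X,Y,Z) = 1.7601 → H(X,Y|Z) = 1.0670

I(X;Y|Z) = 0.5004 + 0.5968 - 1.0670 = 0.0302 nats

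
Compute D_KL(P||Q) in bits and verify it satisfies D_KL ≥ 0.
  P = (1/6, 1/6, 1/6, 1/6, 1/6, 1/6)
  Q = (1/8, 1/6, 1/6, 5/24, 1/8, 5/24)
0.0310 bits

KL divergence satisfies the Gibbs inequality: D_KL(P||Q) ≥ 0 for all distributions P, Q.

D_KL(P||Q) = Σ p(x) log(p(x)/q(x))
Term by term:
  x=0: 1/6 × log_2[(1/6)/(1/8)] = 0.0692
  x=1: 1/6 × log_2[(1/6)/(1/6)] = 0.0000
  x=2: 1/6 × log_2[(1/6)/(1/6)] = 0.0000
  x=3: 1/6 × log_2[(1/6)/(5/24)] = -0.0537
  x=4: 1/6 × log_2[(1/6)/(1/8)] = 0.0692
  x=5: 1/6 × log_2[(1/6)/(5/24)] = -0.0537
D_KL(P||Q) = 0.0310 bits

D_KL(P||Q) = 0.0310 ≥ 0 ✓

This non-negativity is a fundamental property: relative entropy cannot be negative because it measures how different Q is from P.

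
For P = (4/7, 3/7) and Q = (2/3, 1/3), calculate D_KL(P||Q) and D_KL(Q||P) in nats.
D_KL(P||Q) = 0.0196, D_KL(Q||P) = 0.0190

KL divergence is not symmetric: D_KL(P||Q) ≠ D_KL(Q||P) in general.

D_KL(P||Q) = 0.0196 nats
D_KL(Q||P) = 0.0190 nats

No, they are not equal!

This asymmetry is why KL divergence is not a true distance metric.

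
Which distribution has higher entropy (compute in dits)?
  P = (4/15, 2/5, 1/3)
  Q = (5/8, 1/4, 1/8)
P

Computing entropies in dits:
H(P) = 0.4713
H(Q) = 0.3910

Distribution P has higher entropy.

Intuition: The distribution closer to uniform (more spread out) has higher entropy.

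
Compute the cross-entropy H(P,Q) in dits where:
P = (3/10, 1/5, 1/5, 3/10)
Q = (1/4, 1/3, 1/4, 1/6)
0.6299 dits

Cross-entropy: H(P,Q) = -Σ p(x) log q(x)

Alternatively: H(P,Q) = H(P) + D_KL(P||Q)
H(P) = 0.5933 dits
D_KL(P||Q) = 0.0366 dits

H(P,Q) = 0.5933 + 0.0366 = 0.6299 dits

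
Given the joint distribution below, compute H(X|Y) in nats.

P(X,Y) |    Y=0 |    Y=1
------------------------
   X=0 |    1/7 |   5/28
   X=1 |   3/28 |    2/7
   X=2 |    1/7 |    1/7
1.0688 nats

Using the chain rule: H(X|Y) = H(X,Y) - H(Y)

First, compute H(X,Y) = 1.7388 nats

Marginal P(Y) = (11/28, 17/28)
H(Y) = 0.6700 nats

H(X|Y) = H(X,Y) - H(Y) = 1.7388 - 0.6700 = 1.0688 nats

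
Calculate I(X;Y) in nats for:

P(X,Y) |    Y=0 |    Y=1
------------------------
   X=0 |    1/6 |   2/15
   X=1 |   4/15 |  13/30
0.0130 nats

Mutual information: I(X;Y) = H(X) + H(Y) - H(X,Y)

Marginals:
P(X) = (3/10, 7/10), H(X) = 0.6109 nats
P(Y) = (13/30, 17/30), H(Y) = 0.6842 nats

Joint entropy: H(X,Y) = 1.2821 nats

I(X;Y) = 0.6109 + 0.6842 - 1.2821 = 0.0130 nats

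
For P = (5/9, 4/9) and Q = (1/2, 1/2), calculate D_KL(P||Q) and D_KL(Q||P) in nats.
D_KL(P||Q) = 0.0062, D_KL(Q||P) = 0.0062

KL divergence is not symmetric: D_KL(P||Q) ≠ D_KL(Q||P) in general.

D_KL(P||Q) = 0.0062 nats
D_KL(Q||P) = 0.0062 nats

In this case they happen to be equal (to 4 decimal places).

This asymmetry is why KL divergence is not a true distance metric.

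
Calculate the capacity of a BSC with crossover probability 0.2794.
0.1454 bits

For a binary symmetric channel (BSC) with error probability p:
Capacity C = 1 - H(p) bits per symbol

where H(p) = -p log₂(p) - (1-p) log₂(1-p) is the binary entropy function.

H(0.2794) = 0.8546 bits
C = 1 - 0.8546 = 0.1454 bits per symbol

This means we can reliably transmit up to 0.1454 bits of information per channel use.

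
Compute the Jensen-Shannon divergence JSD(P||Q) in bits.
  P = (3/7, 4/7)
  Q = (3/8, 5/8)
0.0022 bits

Jensen-Shannon divergence is:
JSD(P||Q) = 0.5 × D_KL(P||M) + 0.5 × D_KL(Q||M)
where M = 0.5 × (P + Q) is the mixture distribution.

M = 0.5 × (3/7, 4/7) + 0.5 × (3/8, 5/8) = (0.401786, 0.598214)

D_KL(P||M) = 0.0021 bits
D_KL(Q||M) = 0.0022 bits

JSD(P||Q) = 0.5 × 0.0021 + 0.5 × 0.0022 = 0.0022 bits

Unlike KL divergence, JSD is symmetric and bounded: 0 ≤ JSD ≤ log(2).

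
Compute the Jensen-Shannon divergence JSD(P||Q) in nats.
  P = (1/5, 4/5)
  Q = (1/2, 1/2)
0.0507 nats

Jensen-Shannon divergence is:
JSD(P||Q) = 0.5 × D_KL(P||M) + 0.5 × D_KL(Q||M)
where M = 0.5 × (P + Q) is the mixture distribution.

M = 0.5 × (1/5, 4/5) + 0.5 × (1/2, 1/2) = (7/20, 13/20)

D_KL(P||M) = 0.0542 nats
D_KL(Q||M) = 0.0472 nats

JSD(P||Q) = 0.5 × 0.0542 + 0.5 × 0.0472 = 0.0507 nats

Unlike KL divergence, JSD is symmetric and bounded: 0 ≤ JSD ≤ log(2).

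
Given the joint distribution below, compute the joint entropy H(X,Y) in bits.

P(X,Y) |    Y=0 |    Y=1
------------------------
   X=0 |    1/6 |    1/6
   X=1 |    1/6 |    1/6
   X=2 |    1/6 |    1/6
2.5850 bits

Joint entropy is H(X,Y) = -Σ_{x,y} p(x,y) log p(x,y).

Summing over all non-zero entries:
H(X,Y) = -[1/6·log_2(1/6) + 1/6·log_2(1/6) + 1/6·log_2(1/6) + 1/6·log_2(1/6) + 1/6·log_2(1/6) + 1/6·log_2(1/6)]
H(X,Y) = 2.5850 bits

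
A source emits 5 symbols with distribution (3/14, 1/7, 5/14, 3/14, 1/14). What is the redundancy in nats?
0.1150 nats

Redundancy measures how far a source is from maximum entropy:
R = H_max - H(X)

Maximum entropy for 5 symbols: H_max = log_e(5) = 1.6094 nats
Actual entropy: H(X) = 1.4944 nats
Redundancy: R = 1.6094 - 1.4944 = 0.1150 nats

This redundancy represents potential for compression: the source could be compressed by 0.1150 nats per symbol.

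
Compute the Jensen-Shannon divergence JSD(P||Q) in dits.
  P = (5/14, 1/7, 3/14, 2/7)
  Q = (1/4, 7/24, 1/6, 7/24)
0.0084 dits

Jensen-Shannon divergence is:
JSD(P||Q) = 0.5 × D_KL(P||M) + 0.5 × D_KL(Q||M)
where M = 0.5 × (P + Q) is the mixture distribution.

M = 0.5 × (5/14, 1/7, 3/14, 2/7) + 0.5 × (1/4, 7/24, 1/6, 7/24) = (0.303571, 0.217262, 4/21, 0.28869)

D_KL(P||M) = 0.0089 dits
D_KL(Q||M) = 0.0079 dits

JSD(P||Q) = 0.5 × 0.0089 + 0.5 × 0.0079 = 0.0084 dits

Unlike KL divergence, JSD is symmetric and bounded: 0 ≤ JSD ≤ log(2).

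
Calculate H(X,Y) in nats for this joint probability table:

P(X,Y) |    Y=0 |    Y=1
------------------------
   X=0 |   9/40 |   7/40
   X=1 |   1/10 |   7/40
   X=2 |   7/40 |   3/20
1.7655 nats

Joint entropy is H(X,Y) = -Σ_{x,y} p(x,y) log p(x,y).

Summing over all non-zero entries:
H(X,Y) = -[9/40·log_e(9/40) + 7/40·log_e(7/40) + 1/10·log_e(1/10) + 7/40·log_e(7/40) + 7/40·log_e(7/40) + 3/20·log_e(3/20)]
H(X,Y) = 1.7655 nats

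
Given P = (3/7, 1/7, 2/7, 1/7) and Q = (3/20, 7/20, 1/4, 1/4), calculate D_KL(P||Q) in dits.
0.1217 dits

KL divergence: D_KL(P||Q) = Σ p(x) log(p(x)/q(x))

Computing term by term:
  x=0: 3/7 × log_10[(3/7)/(3/20)] = 3/7 × 0.4559 = 0.1954
  x=1: 1/7 × log_10[(1/7)/(7/20)] = 1/7 × -0.3892 = -0.0556
  x=2: 2/7 × log_10[(2/7)/(1/4)] = 2/7 × 0.0580 = 0.0166
  x=3: 1/7 × log_10[(1/7)/(1/4)] = 1/7 × -0.2430 = -0.0347

D_KL(P||Q) = 0.1217 dits

Note: KL divergence is always non-negative and equals 0 iff P = Q.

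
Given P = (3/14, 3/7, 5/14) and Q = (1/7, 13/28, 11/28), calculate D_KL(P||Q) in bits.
0.0268 bits

KL divergence: D_KL(P||Q) = Σ p(x) log(p(x)/q(x))

Computing term by term:
  x=0: 3/14 × log_2[(3/14)/(1/7)] = 3/14 × 0.5850 = 0.1253
  x=1: 3/7 × log_2[(3/7)/(13/28)] = 3/7 × -0.1155 = -0.0495
  x=2: 5/14 × log_2[(5/14)/(11/28)] = 5/14 × -0.1375 = -0.0491

D_KL(P||Q) = 0.0268 bits

Note: KL divergence is always non-negative and equals 0 iff P = Q.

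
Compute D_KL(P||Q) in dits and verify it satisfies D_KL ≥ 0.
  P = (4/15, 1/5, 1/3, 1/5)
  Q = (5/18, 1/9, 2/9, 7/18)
0.0473 dits

KL divergence satisfies the Gibbs inequality: D_KL(P||Q) ≥ 0 for all distributions P, Q.

D_KL(P||Q) = Σ p(x) log(p(x)/q(x))
Term by term:
  x=0: 4/15 × log_10[(4/15)/(5/18)] = -0.0047
  x=1: 1/5 × log_10[(1/5)/(1/9)] = 0.0511
  x=2: 1/3 × log_10[(1/3)/(2/9)] = 0.0587
  x=3: 1/5 × log_10[(1/5)/(7/18)] = -0.0578
D_KL(P||Q) = 0.0473 dits

D_KL(P||Q) = 0.0473 ≥ 0 ✓

This non-negativity is a fundamental property: relative entropy cannot be negative because it measures how different Q is from P.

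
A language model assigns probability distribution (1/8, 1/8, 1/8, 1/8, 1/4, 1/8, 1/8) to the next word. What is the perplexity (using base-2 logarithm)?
6.7272

Perplexity is 2^H (or exp(H) for natural log).

First, H = -Σ p log p = 2.7500 bits
Perplexity = 2^2.7500 = 6.7272

Interpretation: The model's uncertainty is equivalent to choosing uniformly among 6.7 options.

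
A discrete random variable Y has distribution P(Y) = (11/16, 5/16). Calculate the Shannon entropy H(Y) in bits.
0.8960 bits

Shannon entropy is H(X) = -Σ p(x) log p(x).

For P = (11/16, 5/16):
H = -11/16 × log_2(11/16) -5/16 × log_2(5/16)
H = 0.8960 bits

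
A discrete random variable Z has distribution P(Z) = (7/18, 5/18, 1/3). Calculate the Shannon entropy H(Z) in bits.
1.5715 bits

Shannon entropy is H(X) = -Σ p(x) log p(x).

For P = (7/18, 5/18, 1/3):
H = -7/18 × log_2(7/18) -5/18 × log_2(5/18) -1/3 × log_2(1/3)
H = 1.5715 bits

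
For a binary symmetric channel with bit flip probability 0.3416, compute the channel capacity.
0.0737 bits

For a binary symmetric channel (BSC) with error probability p:
Capacity C = 1 - H(p) bits per symbol

where H(p) = -p log₂(p) - (1-p) log₂(1-p) is the binary entropy function.

H(0.3416) = 0.9263 bits
C = 1 - 0.9263 = 0.0737 bits per symbol

This means we can reliably transmit up to 0.0737 bits of information per channel use.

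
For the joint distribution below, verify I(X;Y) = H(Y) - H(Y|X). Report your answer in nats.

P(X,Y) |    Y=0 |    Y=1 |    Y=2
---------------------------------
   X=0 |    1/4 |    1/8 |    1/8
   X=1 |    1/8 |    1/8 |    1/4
I(X;Y) = 0.0425 nats

Mutual information has multiple equivalent forms:
- I(X;Y) = H(X) - H(X|Y)
- I(X;Y) = H(Y) - H(Y|X)
- I(X;Y) = H(X) + H(Y) - H(X,Y)

Computing all quantities:
H(X) = 0.6931, H(Y) = 1.0822, H(X,Y) = 1.7329
H(X|Y) = 0.6507, H(Y|X) = 1.0397

Verification:
H(X) - H(X|Y) = 0.6931 - 0.6507 = 0.0425
H(Y) - H(Y|X) = 1.0822 - 1.0397 = 0.0425
H(X) + H(Y) - H(X,Y) = 0.6931 + 1.0822 - 1.7329 = 0.0425

All forms give I(X;Y) = 0.0425 nats. ✓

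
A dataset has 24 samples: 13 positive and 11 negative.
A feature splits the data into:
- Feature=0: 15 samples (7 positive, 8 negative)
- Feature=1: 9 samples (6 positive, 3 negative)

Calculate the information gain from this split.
0.0276 bits

Information Gain = H(Y) - H(Y|Feature)

Before split:
P(positive) = 13/24 = 0.5417
H(Y) = 0.9950 bits

After split:
Feature=0: H = 0.9968 bits (weight = 15/24)
Feature=1: H = 0.9183 bits (weight = 9/24)
H(Y|Feature) = (15/24)×0.9968 + (9/24)×0.9183 = 0.9674 bits

Information Gain = 0.9950 - 0.9674 = 0.0276 bits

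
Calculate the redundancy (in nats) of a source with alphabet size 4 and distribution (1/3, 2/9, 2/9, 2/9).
0.0174 nats

Redundancy measures how far a source is from maximum entropy:
R = H_max - H(X)

Maximum entropy for 4 symbols: H_max = log_e(4) = 1.3863 nats
Actual entropy: H(X) = 1.3689 nats
Redundancy: R = 1.3863 - 1.3689 = 0.0174 nats

This redundancy represents potential for compression: the source could be compressed by 0.0174 nats per symbol.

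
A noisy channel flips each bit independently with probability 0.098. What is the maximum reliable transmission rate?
0.5374 bits

For a binary symmetric channel (BSC) with error probability p:
Capacity C = 1 - H(p) bits per symbol

where H(p) = -p log₂(p) - (1-p) log₂(1-p) is the binary entropy function.

H(0.098) = 0.4626 bits
C = 1 - 0.4626 = 0.5374 bits per symbol

This means we can reliably transmit up to 0.5374 bits of information per channel use.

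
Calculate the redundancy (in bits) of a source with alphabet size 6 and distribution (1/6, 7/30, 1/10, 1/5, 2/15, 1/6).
0.0493 bits

Redundancy measures how far a source is from maximum entropy:
R = H_max - H(X)

Maximum entropy for 6 symbols: H_max = log_2(6) = 2.5850 bits
Actual entropy: H(X) = 2.5357 bits
Redundancy: R = 2.5850 - 2.5357 = 0.0493 bits

This redundancy represents potential for compression: the source could be compressed by 0.0493 bits per symbol.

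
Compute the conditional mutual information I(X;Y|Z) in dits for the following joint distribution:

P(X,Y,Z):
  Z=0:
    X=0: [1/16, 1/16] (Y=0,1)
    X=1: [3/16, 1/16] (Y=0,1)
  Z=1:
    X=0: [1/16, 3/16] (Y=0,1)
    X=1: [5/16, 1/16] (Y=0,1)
0.0532 dits

Conditional mutual information: I(X;Y|Z) = H(X|Z) + H(Y|Z) - H(X,Y|Z)

H(Z) = 0.2873
H(X,Z) = 0.5737 → H(X|Z) = 0.2863
H(Y,Z) = 0.5737 → H(Y|Z) = 0.2863
H(X,Y,Z) = 0.8068 → H(X,Y|Z) = 0.5195

I(X;Y|Z) = 0.2863 + 0.2863 - 0.5195 = 0.0532 dits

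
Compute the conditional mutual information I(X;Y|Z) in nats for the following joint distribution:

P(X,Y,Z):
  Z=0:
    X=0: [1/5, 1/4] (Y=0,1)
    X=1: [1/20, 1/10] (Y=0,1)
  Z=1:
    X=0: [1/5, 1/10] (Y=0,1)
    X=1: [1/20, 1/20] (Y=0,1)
0.0073 nats

Conditional mutual information: I(X;Y|Z) = H(X|Z) + H(Y|Z) - H(X,Y|Z)

H(Z) = 0.6730
H(X,Z) = 1.2353 → H(X|Z) = 0.5623
H(Y,Z) = 1.3452 → H(Y|Z) = 0.6721
H(X,Y,Z) = 1.9002 → H(X,Y|Z) = 1.2272

I(X;Y|Z) = 0.5623 + 0.6721 - 1.2272 = 0.0073 nats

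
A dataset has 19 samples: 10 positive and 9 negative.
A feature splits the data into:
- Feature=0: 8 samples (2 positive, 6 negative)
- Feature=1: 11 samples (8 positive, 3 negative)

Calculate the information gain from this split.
0.1670 bits

Information Gain = H(Y) - H(Y|Feature)

Before split:
P(positive) = 10/19 = 0.5263
H(Y) = 0.9980 bits

After split:
Feature=0: H = 0.8113 bits (weight = 8/19)
Feature=1: H = 0.8454 bits (weight = 11/19)
H(Y|Feature) = (8/19)×0.8113 + (11/19)×0.8454 = 0.8310 bits

Information Gain = 0.9980 - 0.8310 = 0.1670 bits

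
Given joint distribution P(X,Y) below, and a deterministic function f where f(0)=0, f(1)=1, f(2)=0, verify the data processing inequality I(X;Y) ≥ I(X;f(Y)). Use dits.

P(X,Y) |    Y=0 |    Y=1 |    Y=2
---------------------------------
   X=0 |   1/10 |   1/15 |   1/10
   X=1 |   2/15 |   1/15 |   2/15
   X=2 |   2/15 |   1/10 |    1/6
I(X;Y) = 0.0012, I(X;f(Y)) = 0.0007, inequality holds: 0.0012 ≥ 0.0007

Data Processing Inequality: For any Markov chain X → Y → Z, we have I(X;Y) ≥ I(X;Z).

Here Z = f(Y) is a deterministic function of Y, forming X → Y → Z.

Original I(X;Y) = 0.0012 dits

After applying f:
P(X,Z) where Z=f(Y):
- P(X,Z=0) = P(X,Y=0) + P(X,Y=2)
- P(X,Z=1) = P(X,Y=1)

I(X;Z) = I(X;f(Y)) = 0.0007 dits

Verification: 0.0012 ≥ 0.0007 ✓

Information cannot be created by processing; the function f can only lose information about X.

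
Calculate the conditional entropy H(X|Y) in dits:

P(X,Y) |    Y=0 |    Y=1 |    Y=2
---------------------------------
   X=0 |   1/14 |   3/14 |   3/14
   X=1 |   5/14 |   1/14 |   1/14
0.2234 dits

Using the chain rule: H(X|Y) = H(X,Y) - H(Y)

First, compute H(X,Y) = 0.6920 dits

Marginal P(Y) = (3/7, 2/7, 2/7)
H(Y) = 0.4686 dits

H(X|Y) = H(X,Y) - H(Y) = 0.6920 - 0.4686 = 0.2234 dits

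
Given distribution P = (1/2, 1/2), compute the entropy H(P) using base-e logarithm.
0.6931 nats

Shannon entropy is H(X) = -Σ p(x) log p(x).

For P = (1/2, 1/2):
H = -1/2 × log_e(1/2) -1/2 × log_e(1/2)
H = 0.6931 nats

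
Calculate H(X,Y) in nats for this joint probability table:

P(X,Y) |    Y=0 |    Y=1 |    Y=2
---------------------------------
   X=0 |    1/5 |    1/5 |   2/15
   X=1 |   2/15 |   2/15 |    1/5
1.7716 nats

Joint entropy is H(X,Y) = -Σ_{x,y} p(x,y) log p(x,y).

Summing over all non-zero entries:
H(X,Y) = -[1/5·log_e(1/5) + 1/5·log_e(1/5) + 2/15·log_e(2/15) + 2/15·log_e(2/15) + 2/15·log_e(2/15) + 1/5·log_e(1/5)]
H(X,Y) = 1.7716 nats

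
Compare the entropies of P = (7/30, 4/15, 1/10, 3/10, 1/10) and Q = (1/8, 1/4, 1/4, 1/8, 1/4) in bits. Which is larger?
Q

Computing entropies in bits:
H(P) = 2.1839
H(Q) = 2.2500

Distribution Q has higher entropy.

Intuition: The distribution closer to uniform (more spread out) has higher entropy.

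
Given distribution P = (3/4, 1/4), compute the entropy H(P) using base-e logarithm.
0.5623 nats

Shannon entropy is H(X) = -Σ p(x) log p(x).

For P = (3/4, 1/4):
H = -3/4 × log_e(3/4) -1/4 × log_e(1/4)
H = 0.5623 nats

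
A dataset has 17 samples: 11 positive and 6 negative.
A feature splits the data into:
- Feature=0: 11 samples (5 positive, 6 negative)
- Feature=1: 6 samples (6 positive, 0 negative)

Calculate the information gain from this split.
0.2935 bits

Information Gain = H(Y) - H(Y|Feature)

Before split:
P(positive) = 11/17 = 0.6471
H(Y) = 0.9367 bits

After split:
Feature=0: H = 0.9940 bits (weight = 11/17)
Feature=1: H = 0.0000 bits (weight = 6/17)
H(Y|Feature) = (11/17)×0.9940 + (6/17)×0.0000 = 0.6432 bits

Information Gain = 0.9367 - 0.6432 = 0.2935 bits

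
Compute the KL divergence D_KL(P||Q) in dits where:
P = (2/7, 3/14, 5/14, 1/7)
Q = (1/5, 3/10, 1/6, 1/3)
0.0786 dits

KL divergence: D_KL(P||Q) = Σ p(x) log(p(x)/q(x))

Computing term by term:
  x=0: 2/7 × log_10[(2/7)/(1/5)] = 2/7 × 0.1549 = 0.0443
  x=1: 3/14 × log_10[(3/14)/(3/10)] = 3/14 × -0.1461 = -0.0313
  x=2: 5/14 × log_10[(5/14)/(1/6)] = 5/14 × 0.3310 = 0.1182
  x=3: 1/7 × log_10[(1/7)/(1/3)] = 1/7 × -0.3680 = -0.0526

D_KL(P||Q) = 0.0786 dits

Note: KL divergence is always non-negative and equals 0 iff P = Q.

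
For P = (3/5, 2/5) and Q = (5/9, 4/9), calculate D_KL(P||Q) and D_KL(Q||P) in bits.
D_KL(P||Q) = 0.0058, D_KL(Q||P) = 0.0059

KL divergence is not symmetric: D_KL(P||Q) ≠ D_KL(Q||P) in general.

D_KL(P||Q) = 0.0058 bits
D_KL(Q||P) = 0.0059 bits

No, they are not equal!

This asymmetry is why KL divergence is not a true distance metric.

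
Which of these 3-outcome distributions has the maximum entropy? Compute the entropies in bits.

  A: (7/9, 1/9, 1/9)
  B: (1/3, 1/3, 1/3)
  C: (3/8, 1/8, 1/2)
B

For a discrete distribution over n outcomes, entropy is maximized by the uniform distribution.

Computing entropies:
H(A) = 0.9864 bits
H(B) = 1.5850 bits
H(C) = 1.4056 bits

The uniform distribution (where all probabilities equal 1/3) achieves the maximum entropy of log_2(3) = 1.5850 bits.

Distribution B has the highest entropy.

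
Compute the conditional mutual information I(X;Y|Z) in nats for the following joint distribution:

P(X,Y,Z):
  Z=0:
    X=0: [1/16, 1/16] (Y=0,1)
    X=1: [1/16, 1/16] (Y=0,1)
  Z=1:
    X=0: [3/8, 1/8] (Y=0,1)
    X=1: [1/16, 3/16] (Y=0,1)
0.0876 nats

Conditional mutual information: I(X;Y|Z) = H(X|Z) + H(Y|Z) - H(X,Y|Z)

H(Z) = 0.5623
H(X,Z) = 1.2130 → H(X|Z) = 0.6507
H(Y,Z) = 1.2450 → H(Y|Z) = 0.6827
H(X,Y,Z) = 1.8080 → H(X,Y|Z) = 1.2457

I(X;Y|Z) = 0.6507 + 0.6827 - 1.2457 = 0.0876 nats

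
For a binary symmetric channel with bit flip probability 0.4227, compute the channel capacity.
0.0173 bits

For a binary symmetric channel (BSC) with error probability p:
Capacity C = 1 - H(p) bits per symbol

where H(p) = -p log₂(p) - (1-p) log₂(1-p) is the binary entropy function.

H(0.4227) = 0.9827 bits
C = 1 - 0.9827 = 0.0173 bits per symbol

This means we can reliably transmit up to 0.0173 bits of information per channel use.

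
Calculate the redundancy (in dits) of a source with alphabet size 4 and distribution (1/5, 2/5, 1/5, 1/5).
0.0235 dits

Redundancy measures how far a source is from maximum entropy:
R = H_max - H(X)

Maximum entropy for 4 symbols: H_max = log_10(4) = 0.6021 dits
Actual entropy: H(X) = 0.5786 dits
Redundancy: R = 0.6021 - 0.5786 = 0.0235 dits

This redundancy represents potential for compression: the source could be compressed by 0.0235 dits per symbol.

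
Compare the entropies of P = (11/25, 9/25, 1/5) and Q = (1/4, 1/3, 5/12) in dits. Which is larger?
Q

Computing entropies in dits:
H(P) = 0.4564
H(Q) = 0.4680

Distribution Q has higher entropy.

Intuition: The distribution closer to uniform (more spread out) has higher entropy.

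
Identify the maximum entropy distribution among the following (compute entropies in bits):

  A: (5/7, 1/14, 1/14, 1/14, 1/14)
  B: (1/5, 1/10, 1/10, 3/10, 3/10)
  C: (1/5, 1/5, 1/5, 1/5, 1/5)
C

For a discrete distribution over n outcomes, entropy is maximized by the uniform distribution.

Computing entropies:
H(A) = 1.4345 bits
H(B) = 2.1710 bits
H(C) = 2.3219 bits

The uniform distribution (where all probabilities equal 1/5) achieves the maximum entropy of log_2(5) = 2.3219 bits.

Distribution C has the highest entropy.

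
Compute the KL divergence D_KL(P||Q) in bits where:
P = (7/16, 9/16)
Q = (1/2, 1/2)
0.0113 bits

KL divergence: D_KL(P||Q) = Σ p(x) log(p(x)/q(x))

Computing term by term:
  x=0: 7/16 × log_2[(7/16)/(1/2)] = 7/16 × -0.1926 = -0.0843
  x=1: 9/16 × log_2[(9/16)/(1/2)] = 9/16 × 0.1699 = 0.0956

D_KL(P||Q) = 0.0113 bits

Note: KL divergence is always non-negative and equals 0 iff P = Q.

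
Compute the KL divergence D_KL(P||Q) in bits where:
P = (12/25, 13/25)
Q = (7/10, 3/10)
0.1514 bits

KL divergence: D_KL(P||Q) = Σ p(x) log(p(x)/q(x))

Computing term by term:
  x=0: 12/25 × log_2[(12/25)/(7/10)] = 12/25 × -0.5443 = -0.2613
  x=1: 13/25 × log_2[(13/25)/(3/10)] = 13/25 × 0.7935 = 0.4126

D_KL(P||Q) = 0.1514 bits

Note: KL divergence is always non-negative and equals 0 iff P = Q.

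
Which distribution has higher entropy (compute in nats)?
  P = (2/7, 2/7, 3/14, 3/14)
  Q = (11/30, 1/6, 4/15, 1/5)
P

Computing entropies in nats:
H(P) = 1.3761
H(Q) = 1.3409

Distribution P has higher entropy.

Intuition: The distribution closer to uniform (more spread out) has higher entropy.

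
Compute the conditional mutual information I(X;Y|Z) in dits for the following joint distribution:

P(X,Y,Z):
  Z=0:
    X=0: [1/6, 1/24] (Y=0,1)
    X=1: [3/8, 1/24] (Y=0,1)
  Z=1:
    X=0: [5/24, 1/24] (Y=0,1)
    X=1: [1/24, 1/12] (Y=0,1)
0.0227 dits

Conditional mutual information: I(X;Y|Z) = H(X|Z) + H(Y|Z) - H(X,Y|Z)

H(Z) = 0.2873
H(X,Z) = 0.5637 → H(X|Z) = 0.2764
H(Y,Z) = 0.4976 → H(Y|Z) = 0.2102
H(X,Y,Z) = 0.7513 → H(X,Y|Z) = 0.4640

I(X;Y|Z) = 0.2764 + 0.2102 - 0.4640 = 0.0227 dits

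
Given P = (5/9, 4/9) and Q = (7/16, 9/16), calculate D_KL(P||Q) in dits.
0.0122 dits

KL divergence: D_KL(P||Q) = Σ p(x) log(p(x)/q(x))

Computing term by term:
  x=0: 5/9 × log_10[(5/9)/(7/16)] = 5/9 × 0.1037 = 0.0576
  x=1: 4/9 × log_10[(4/9)/(9/16)] = 4/9 × -0.1023 = -0.0455

D_KL(P||Q) = 0.0122 dits

Note: KL divergence is always non-negative and equals 0 iff P = Q.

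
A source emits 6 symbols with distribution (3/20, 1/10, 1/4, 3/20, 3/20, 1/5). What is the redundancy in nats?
0.0393 nats

Redundancy measures how far a source is from maximum entropy:
R = H_max - H(X)

Maximum entropy for 6 symbols: H_max = log_e(6) = 1.7918 nats
Actual entropy: H(X) = 1.7524 nats
Redundancy: R = 1.7918 - 1.7524 = 0.0393 nats

This redundancy represents potential for compression: the source could be compressed by 0.0393 nats per symbol.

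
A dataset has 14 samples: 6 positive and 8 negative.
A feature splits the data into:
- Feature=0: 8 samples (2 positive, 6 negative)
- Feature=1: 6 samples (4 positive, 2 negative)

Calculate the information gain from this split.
0.1281 bits

Information Gain = H(Y) - H(Y|Feature)

Before split:
P(positive) = 6/14 = 0.4286
H(Y) = 0.9852 bits

After split:
Feature=0: H = 0.8113 bits (weight = 8/14)
Feature=1: H = 0.9183 bits (weight = 6/14)
H(Y|Feature) = (8/14)×0.8113 + (6/14)×0.9183 = 0.8571 bits

Information Gain = 0.9852 - 0.8571 = 0.1281 bits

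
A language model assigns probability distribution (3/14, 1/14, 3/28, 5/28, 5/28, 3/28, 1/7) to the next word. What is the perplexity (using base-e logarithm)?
6.6226

Perplexity is e^H (or exp(H) for natural log).

First, H = -Σ p log p = 1.8905 nats
Perplexity = e^1.8905 = 6.6226

Interpretation: The model's uncertainty is equivalent to choosing uniformly among 6.6 options.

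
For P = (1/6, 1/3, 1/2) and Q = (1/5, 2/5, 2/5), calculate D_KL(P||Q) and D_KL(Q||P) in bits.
D_KL(P||Q) = 0.0294, D_KL(Q||P) = 0.0290

KL divergence is not symmetric: D_KL(P||Q) ≠ D_KL(Q||P) in general.

D_KL(P||Q) = 0.0294 bits
D_KL(Q||P) = 0.0290 bits

No, they are not equal!

This asymmetry is why KL divergence is not a true distance metric.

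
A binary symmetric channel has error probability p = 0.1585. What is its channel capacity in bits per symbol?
0.3693 bits

For a binary symmetric channel (BSC) with error probability p:
Capacity C = 1 - H(p) bits per symbol

where H(p) = -p log₂(p) - (1-p) log₂(1-p) is the binary entropy function.

H(0.1585) = 0.6307 bits
C = 1 - 0.6307 = 0.3693 bits per symbol

This means we can reliably transmit up to 0.3693 bits of information per channel use.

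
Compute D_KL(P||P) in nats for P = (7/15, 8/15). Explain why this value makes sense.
0.0000 nats

KL divergence satisfies the Gibbs inequality: D_KL(P||Q) ≥ 0 for all distributions P, Q.

D_KL(P||Q) = Σ p(x) log(p(x)/q(x))
Each term is p(x) × log_e(p(x)/p(x)) = p(x) × log_e(1) = 0, so the sum is 0.
D_KL(P||Q) = 0.0000 nats

When P = Q, the KL divergence is exactly 0, as there is no 'divergence' between identical distributions.

This non-negativity is a fundamental property: relative entropy cannot be negative because it measures how different Q is from P.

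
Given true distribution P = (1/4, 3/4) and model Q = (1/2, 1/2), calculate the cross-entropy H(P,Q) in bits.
1.0000 bits

Cross-entropy: H(P,Q) = -Σ p(x) log q(x)

Alternatively: H(P,Q) = H(P) + D_KL(P||Q)
H(P) = 0.8113 bits
D_KL(P||Q) = 0.1887 bits

H(P,Q) = 0.8113 + 0.1887 = 1.0000 bits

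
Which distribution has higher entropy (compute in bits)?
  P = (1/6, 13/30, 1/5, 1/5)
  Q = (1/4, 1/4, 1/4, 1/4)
Q

Computing entropies in bits:
H(P) = 1.8824
H(Q) = 2.0000

Distribution Q has higher entropy.

Intuition: The distribution closer to uniform (more spread out) has higher entropy.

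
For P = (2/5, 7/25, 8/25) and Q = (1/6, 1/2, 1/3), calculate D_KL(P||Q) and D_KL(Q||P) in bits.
D_KL(P||Q) = 0.2521, D_KL(Q||P) = 0.2274

KL divergence is not symmetric: D_KL(P||Q) ≠ D_KL(Q||P) in general.

D_KL(P||Q) = 0.2521 bits
D_KL(Q||P) = 0.2274 bits

No, they are not equal!

This asymmetry is why KL divergence is not a true distance metric.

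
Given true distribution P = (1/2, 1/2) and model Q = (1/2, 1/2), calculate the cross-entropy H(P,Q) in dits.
0.3010 dits

Cross-entropy: H(P,Q) = -Σ p(x) log q(x)

Alternatively: H(P,Q) = H(P) + D_KL(P||Q)
H(P) = 0.3010 dits
D_KL(P||Q) = 0.0000 dits

H(P,Q) = 0.3010 + 0.0000 = 0.3010 dits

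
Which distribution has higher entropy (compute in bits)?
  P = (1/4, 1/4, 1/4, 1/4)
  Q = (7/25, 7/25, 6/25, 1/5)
P

Computing entropies in bits:
H(P) = 2.0000
H(Q) = 1.9870

Distribution P has higher entropy.

Intuition: The distribution closer to uniform (more spread out) has higher entropy.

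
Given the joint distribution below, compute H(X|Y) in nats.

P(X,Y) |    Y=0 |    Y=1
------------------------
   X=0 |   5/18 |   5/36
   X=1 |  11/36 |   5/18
0.6689 nats

Using the chain rule: H(X|Y) = H(X,Y) - H(Y)

First, compute H(X,Y) = 1.3481 nats

Marginal P(Y) = (7/12, 5/12)
H(Y) = 0.6792 nats

H(X|Y) = H(X,Y) - H(Y) = 1.3481 - 0.6792 = 0.6689 nats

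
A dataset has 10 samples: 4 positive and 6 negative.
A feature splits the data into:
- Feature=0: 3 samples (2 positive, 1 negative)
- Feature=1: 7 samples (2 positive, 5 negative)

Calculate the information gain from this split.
0.0913 bits

Information Gain = H(Y) - H(Y|Feature)

Before split:
P(positive) = 4/10 = 0.4000
H(Y) = 0.9710 bits

After split:
Feature=0: H = 0.9183 bits (weight = 3/10)
Feature=1: H = 0.8631 bits (weight = 7/10)
H(Y|Feature) = (3/10)×0.9183 + (7/10)×0.8631 = 0.8797 bits

Information Gain = 0.9710 - 0.8797 = 0.0913 bits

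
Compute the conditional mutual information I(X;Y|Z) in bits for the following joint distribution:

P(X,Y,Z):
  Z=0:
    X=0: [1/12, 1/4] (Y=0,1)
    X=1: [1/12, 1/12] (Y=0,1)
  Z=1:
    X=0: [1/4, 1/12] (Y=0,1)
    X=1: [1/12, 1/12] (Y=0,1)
0.0441 bits

Conditional mutual information: I(X;Y|Z) = H(X|Z) + H(Y|Z) - H(X,Y|Z)

H(Z) = 1.0000
H(X,Z) = 1.9183 → H(X|Z) = 0.9183
H(Y,Z) = 1.9183 → H(Y|Z) = 0.9183
H(X,Y,Z) = 2.7925 → H(X,Y|Z) = 1.7925

I(X;Y|Z) = 0.9183 + 0.9183 - 1.7925 = 0.0441 bits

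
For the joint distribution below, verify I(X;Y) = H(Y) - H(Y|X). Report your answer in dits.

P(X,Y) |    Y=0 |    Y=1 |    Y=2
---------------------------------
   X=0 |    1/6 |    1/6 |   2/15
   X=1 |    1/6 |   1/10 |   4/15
I(X;Y) = 0.0125 dits

Mutual information has multiple equivalent forms:
- I(X;Y) = H(X) - H(X|Y)
- I(X;Y) = H(Y) - H(Y|X)
- I(X;Y) = H(X) + H(Y) - H(X,Y)

Computing all quantities:
H(X) = 0.3001, H(Y) = 0.4713, H(X,Y) = 0.7588
H(X|Y) = 0.2875, H(Y|X) = 0.4588

Verification:
H(X) - H(X|Y) = 0.3001 - 0.2875 = 0.0125
H(Y) - H(Y|X) = 0.4713 - 0.4588 = 0.0125
H(X) + H(Y) - H(X,Y) = 0.3001 + 0.4713 - 0.7588 = 0.0125

All forms give I(X;Y) = 0.0125 dits. ✓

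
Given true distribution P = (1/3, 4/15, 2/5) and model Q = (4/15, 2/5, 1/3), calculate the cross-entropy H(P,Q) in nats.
1.1244 nats

Cross-entropy: H(P,Q) = -Σ p(x) log q(x)

Alternatively: H(P,Q) = H(P) + D_KL(P||Q)
H(P) = 1.0852 nats
D_KL(P||Q) = 0.0392 nats

H(P,Q) = 1.0852 + 0.0392 = 1.1244 nats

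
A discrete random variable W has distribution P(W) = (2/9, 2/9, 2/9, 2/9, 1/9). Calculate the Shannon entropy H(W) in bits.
2.2810 bits

Shannon entropy is H(X) = -Σ p(x) log p(x).

For P = (2/9, 2/9, 2/9, 2/9, 1/9):
H = -2/9 × log_2(2/9) -2/9 × log_2(2/9) -2/9 × log_2(2/9) -2/9 × log_2(2/9) -1/9 × log_2(1/9)
H = 2.2810 bits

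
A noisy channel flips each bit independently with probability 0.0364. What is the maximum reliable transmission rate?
0.7745 bits

For a binary symmetric channel (BSC) with error probability p:
Capacity C = 1 - H(p) bits per symbol

where H(p) = -p log₂(p) - (1-p) log₂(1-p) is the binary entropy function.

H(0.0364) = 0.2255 bits
C = 1 - 0.2255 = 0.7745 bits per symbol

This means we can reliably transmit up to 0.7745 bits of information per channel use.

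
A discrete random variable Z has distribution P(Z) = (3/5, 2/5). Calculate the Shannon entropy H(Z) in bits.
0.9710 bits

Shannon entropy is H(X) = -Σ p(x) log p(x).

For P = (3/5, 2/5):
H = -3/5 × log_2(3/5) -2/5 × log_2(2/5)
H = 0.9710 bits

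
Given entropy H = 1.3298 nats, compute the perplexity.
3.7803

Perplexity is e^H (or exp(H) for natural log).

H = 1.3298 nats
Perplexity = e^1.3298 = 3.7803

Interpretation: The model's uncertainty is equivalent to choosing uniformly among 3.8 options.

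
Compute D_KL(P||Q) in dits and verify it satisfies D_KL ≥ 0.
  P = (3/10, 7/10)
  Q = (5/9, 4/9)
0.0578 dits

KL divergence satisfies the Gibbs inequality: D_KL(P||Q) ≥ 0 for all distributions P, Q.

D_KL(P||Q) = Σ p(x) log(p(x)/q(x))
Term by term:
  x=0: 3/10 × log_10[(3/10)/(5/9)] = -0.0803
  x=1: 7/10 × log_10[(7/10)/(4/9)] = 0.1381
D_KL(P||Q) = 0.0578 dits

D_KL(P||Q) = 0.0578 ≥ 0 ✓

This non-negativity is a fundamental property: relative entropy cannot be negative because it measures how different Q is from P.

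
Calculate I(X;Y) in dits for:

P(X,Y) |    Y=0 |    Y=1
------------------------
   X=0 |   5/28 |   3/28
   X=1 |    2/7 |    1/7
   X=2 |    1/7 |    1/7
0.0044 dits

Mutual information: I(X;Y) = H(X) + H(Y) - H(X,Y)

Marginals:
P(X) = (2/7, 3/7, 2/7), H(X) = 0.4686 dits
P(Y) = (17/28, 11/28), H(Y) = 0.2910 dits

Joint entropy: H(X,Y) = 0.7552 dits

I(X;Y) = 0.4686 + 0.2910 - 0.7552 = 0.0044 dits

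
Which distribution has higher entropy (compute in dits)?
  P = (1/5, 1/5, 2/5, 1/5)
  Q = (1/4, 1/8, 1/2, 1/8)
P

Computing entropies in dits:
H(P) = 0.5786
H(Q) = 0.5268

Distribution P has higher entropy.

Intuition: The distribution closer to uniform (more spread out) has higher entropy.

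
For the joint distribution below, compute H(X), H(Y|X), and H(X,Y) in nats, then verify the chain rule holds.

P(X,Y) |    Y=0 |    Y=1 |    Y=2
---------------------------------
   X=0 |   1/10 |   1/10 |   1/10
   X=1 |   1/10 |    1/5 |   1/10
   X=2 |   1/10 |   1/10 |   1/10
H(X,Y) = 2.1640, H(X) = 1.0889, H(Y|X) = 1.0751 (all in nats)

Chain rule: H(X,Y) = H(X) + H(Y|X)

Left side — joint entropy directly:
H(X,Y) = -Σ p(x,y) log p(x,y) = 2.1640 nats

Right side — compute H(Y|X) from the conditional distributions:
P(X) = (3/10, 2/5, 3/10), so H(X) = 1.0889 nats
H(Y|X) = Σ_x P(X=x) · H(Y|X=x):
  P(Y|X=0) = (1/3, 1/3, 1/3), H(Y|X=0) = 1.0986, weight P(X=0) = 3/10
  P(Y|X=1) = (1/4, 1/2, 1/4), H(Y|X=1) = 1.0397, weight P(X=1) = 2/5
  P(Y|X=2) = (1/3, 1/3, 1/3), H(Y|X=2) = 1.0986, weight P(X=2) = 3/10
H(Y|X) = 1.0751 nats

H(X) + H(Y|X) = 1.0889 + 1.0751 = 2.1640 nats

Both sides equal 2.1640 nats. ✓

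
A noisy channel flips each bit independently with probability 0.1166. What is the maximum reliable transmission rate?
0.4805 bits

For a binary symmetric channel (BSC) with error probability p:
Capacity C = 1 - H(p) bits per symbol

where H(p) = -p log₂(p) - (1-p) log₂(1-p) is the binary entropy function.

H(0.1166) = 0.5195 bits
C = 1 - 0.5195 = 0.4805 bits per symbol

This means we can reliably transmit up to 0.4805 bits of information per channel use.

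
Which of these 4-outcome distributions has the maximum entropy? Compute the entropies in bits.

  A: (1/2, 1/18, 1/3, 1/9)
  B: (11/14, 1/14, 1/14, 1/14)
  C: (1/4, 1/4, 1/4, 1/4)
C

For a discrete distribution over n outcomes, entropy is maximized by the uniform distribution.

Computing entropies:
H(A) = 1.6122 bits
H(B) = 1.0892 bits
H(C) = 2.0000 bits

The uniform distribution (where all probabilities equal 1/4) achieves the maximum entropy of log_2(4) = 2.0000 bits.

Distribution C has the highest entropy.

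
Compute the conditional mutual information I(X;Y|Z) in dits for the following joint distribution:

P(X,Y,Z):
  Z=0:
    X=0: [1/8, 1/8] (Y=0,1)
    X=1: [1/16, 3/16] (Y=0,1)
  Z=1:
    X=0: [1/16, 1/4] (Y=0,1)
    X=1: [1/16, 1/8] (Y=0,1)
0.0097 dits

Conditional mutual information: I(X;Y|Z) = H(X|Z) + H(Y|Z) - H(X,Y|Z)

H(Z) = 0.3010
H(X,Z) = 0.5952 → H(X|Z) = 0.2942
H(Y,Z) = 0.5668 → H(Y|Z) = 0.2658
H(X,Y,Z) = 0.8513 → H(X,Y|Z) = 0.5502

I(X;Y|Z) = 0.2942 + 0.2658 - 0.5502 = 0.0097 dits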